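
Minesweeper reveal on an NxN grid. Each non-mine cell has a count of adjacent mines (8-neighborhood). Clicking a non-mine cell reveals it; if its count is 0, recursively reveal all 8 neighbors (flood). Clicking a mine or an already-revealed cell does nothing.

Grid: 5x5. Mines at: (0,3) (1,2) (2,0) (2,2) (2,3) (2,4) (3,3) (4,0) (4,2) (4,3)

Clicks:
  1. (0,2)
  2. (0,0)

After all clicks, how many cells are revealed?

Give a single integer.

Click 1 (0,2) count=2: revealed 1 new [(0,2)] -> total=1
Click 2 (0,0) count=0: revealed 4 new [(0,0) (0,1) (1,0) (1,1)] -> total=5

Answer: 5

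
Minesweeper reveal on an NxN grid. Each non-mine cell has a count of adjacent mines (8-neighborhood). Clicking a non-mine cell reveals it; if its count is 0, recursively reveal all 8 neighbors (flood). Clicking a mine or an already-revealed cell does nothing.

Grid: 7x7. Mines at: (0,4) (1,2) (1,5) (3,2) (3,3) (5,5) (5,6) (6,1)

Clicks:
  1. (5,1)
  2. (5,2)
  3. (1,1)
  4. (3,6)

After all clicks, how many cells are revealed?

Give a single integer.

Click 1 (5,1) count=1: revealed 1 new [(5,1)] -> total=1
Click 2 (5,2) count=1: revealed 1 new [(5,2)] -> total=2
Click 3 (1,1) count=1: revealed 1 new [(1,1)] -> total=3
Click 4 (3,6) count=0: revealed 9 new [(2,4) (2,5) (2,6) (3,4) (3,5) (3,6) (4,4) (4,5) (4,6)] -> total=12

Answer: 12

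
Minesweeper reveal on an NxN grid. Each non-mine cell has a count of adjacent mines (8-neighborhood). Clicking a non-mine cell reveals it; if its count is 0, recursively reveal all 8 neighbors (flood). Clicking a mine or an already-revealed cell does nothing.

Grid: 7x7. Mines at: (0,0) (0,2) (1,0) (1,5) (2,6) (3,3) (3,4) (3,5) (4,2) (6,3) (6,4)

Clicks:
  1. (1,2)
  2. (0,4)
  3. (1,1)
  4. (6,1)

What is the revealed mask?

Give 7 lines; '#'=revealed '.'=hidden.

Click 1 (1,2) count=1: revealed 1 new [(1,2)] -> total=1
Click 2 (0,4) count=1: revealed 1 new [(0,4)] -> total=2
Click 3 (1,1) count=3: revealed 1 new [(1,1)] -> total=3
Click 4 (6,1) count=0: revealed 12 new [(2,0) (2,1) (3,0) (3,1) (4,0) (4,1) (5,0) (5,1) (5,2) (6,0) (6,1) (6,2)] -> total=15

Answer: ....#..
.##....
##.....
##.....
##.....
###....
###....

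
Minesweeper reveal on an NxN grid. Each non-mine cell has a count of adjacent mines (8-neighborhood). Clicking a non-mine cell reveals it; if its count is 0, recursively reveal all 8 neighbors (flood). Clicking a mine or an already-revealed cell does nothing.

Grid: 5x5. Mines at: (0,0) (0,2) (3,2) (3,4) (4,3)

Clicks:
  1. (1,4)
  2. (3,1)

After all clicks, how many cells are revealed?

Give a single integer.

Answer: 7

Derivation:
Click 1 (1,4) count=0: revealed 6 new [(0,3) (0,4) (1,3) (1,4) (2,3) (2,4)] -> total=6
Click 2 (3,1) count=1: revealed 1 new [(3,1)] -> total=7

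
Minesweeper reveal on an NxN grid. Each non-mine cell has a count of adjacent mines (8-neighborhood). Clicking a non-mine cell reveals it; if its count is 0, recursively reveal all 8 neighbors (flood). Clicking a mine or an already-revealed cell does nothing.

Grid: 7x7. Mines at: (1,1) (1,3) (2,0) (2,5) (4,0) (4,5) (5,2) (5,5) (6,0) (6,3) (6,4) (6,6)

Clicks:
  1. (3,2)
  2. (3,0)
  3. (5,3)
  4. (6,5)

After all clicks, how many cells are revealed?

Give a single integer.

Answer: 15

Derivation:
Click 1 (3,2) count=0: revealed 12 new [(2,1) (2,2) (2,3) (2,4) (3,1) (3,2) (3,3) (3,4) (4,1) (4,2) (4,3) (4,4)] -> total=12
Click 2 (3,0) count=2: revealed 1 new [(3,0)] -> total=13
Click 3 (5,3) count=3: revealed 1 new [(5,3)] -> total=14
Click 4 (6,5) count=3: revealed 1 new [(6,5)] -> total=15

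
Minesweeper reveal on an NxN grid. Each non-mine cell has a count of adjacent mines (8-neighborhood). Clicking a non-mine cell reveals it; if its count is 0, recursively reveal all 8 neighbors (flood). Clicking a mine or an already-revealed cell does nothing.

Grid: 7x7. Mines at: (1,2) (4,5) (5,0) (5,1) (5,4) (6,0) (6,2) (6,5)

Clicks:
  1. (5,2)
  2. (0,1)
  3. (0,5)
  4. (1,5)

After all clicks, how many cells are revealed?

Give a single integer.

Answer: 32

Derivation:
Click 1 (5,2) count=2: revealed 1 new [(5,2)] -> total=1
Click 2 (0,1) count=1: revealed 1 new [(0,1)] -> total=2
Click 3 (0,5) count=0: revealed 30 new [(0,0) (0,3) (0,4) (0,5) (0,6) (1,0) (1,1) (1,3) (1,4) (1,5) (1,6) (2,0) (2,1) (2,2) (2,3) (2,4) (2,5) (2,6) (3,0) (3,1) (3,2) (3,3) (3,4) (3,5) (3,6) (4,0) (4,1) (4,2) (4,3) (4,4)] -> total=32
Click 4 (1,5) count=0: revealed 0 new [(none)] -> total=32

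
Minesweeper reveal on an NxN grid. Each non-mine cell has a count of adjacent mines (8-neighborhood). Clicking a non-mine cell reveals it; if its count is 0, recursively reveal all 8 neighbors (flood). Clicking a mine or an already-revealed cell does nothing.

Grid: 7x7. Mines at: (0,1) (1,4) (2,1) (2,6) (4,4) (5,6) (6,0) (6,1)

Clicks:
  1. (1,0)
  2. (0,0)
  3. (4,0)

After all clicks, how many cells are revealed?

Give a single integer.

Answer: 14

Derivation:
Click 1 (1,0) count=2: revealed 1 new [(1,0)] -> total=1
Click 2 (0,0) count=1: revealed 1 new [(0,0)] -> total=2
Click 3 (4,0) count=0: revealed 12 new [(3,0) (3,1) (3,2) (3,3) (4,0) (4,1) (4,2) (4,3) (5,0) (5,1) (5,2) (5,3)] -> total=14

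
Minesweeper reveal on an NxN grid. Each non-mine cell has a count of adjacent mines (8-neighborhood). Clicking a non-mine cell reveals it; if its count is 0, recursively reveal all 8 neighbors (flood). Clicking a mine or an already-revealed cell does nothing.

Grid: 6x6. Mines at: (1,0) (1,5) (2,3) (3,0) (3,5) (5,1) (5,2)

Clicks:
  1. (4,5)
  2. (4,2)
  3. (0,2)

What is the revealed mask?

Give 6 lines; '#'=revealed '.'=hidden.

Click 1 (4,5) count=1: revealed 1 new [(4,5)] -> total=1
Click 2 (4,2) count=2: revealed 1 new [(4,2)] -> total=2
Click 3 (0,2) count=0: revealed 8 new [(0,1) (0,2) (0,3) (0,4) (1,1) (1,2) (1,3) (1,4)] -> total=10

Answer: .####.
.####.
......
......
..#..#
......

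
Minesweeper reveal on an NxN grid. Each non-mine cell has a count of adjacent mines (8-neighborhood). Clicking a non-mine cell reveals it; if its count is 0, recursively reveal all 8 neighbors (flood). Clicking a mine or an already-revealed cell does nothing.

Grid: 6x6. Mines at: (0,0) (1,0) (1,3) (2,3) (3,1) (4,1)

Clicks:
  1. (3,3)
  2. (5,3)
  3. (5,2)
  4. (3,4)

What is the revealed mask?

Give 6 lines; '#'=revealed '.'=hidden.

Answer: ....##
....##
....##
..####
..####
..####

Derivation:
Click 1 (3,3) count=1: revealed 1 new [(3,3)] -> total=1
Click 2 (5,3) count=0: revealed 17 new [(0,4) (0,5) (1,4) (1,5) (2,4) (2,5) (3,2) (3,4) (3,5) (4,2) (4,3) (4,4) (4,5) (5,2) (5,3) (5,4) (5,5)] -> total=18
Click 3 (5,2) count=1: revealed 0 new [(none)] -> total=18
Click 4 (3,4) count=1: revealed 0 new [(none)] -> total=18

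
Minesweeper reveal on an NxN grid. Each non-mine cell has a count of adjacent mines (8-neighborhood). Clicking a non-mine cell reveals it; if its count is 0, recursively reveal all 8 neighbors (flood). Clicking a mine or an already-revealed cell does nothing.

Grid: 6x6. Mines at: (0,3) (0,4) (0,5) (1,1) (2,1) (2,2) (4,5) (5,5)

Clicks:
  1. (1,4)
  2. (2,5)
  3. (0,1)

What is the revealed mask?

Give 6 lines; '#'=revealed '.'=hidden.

Click 1 (1,4) count=3: revealed 1 new [(1,4)] -> total=1
Click 2 (2,5) count=0: revealed 8 new [(1,3) (1,5) (2,3) (2,4) (2,5) (3,3) (3,4) (3,5)] -> total=9
Click 3 (0,1) count=1: revealed 1 new [(0,1)] -> total=10

Answer: .#....
...###
...###
...###
......
......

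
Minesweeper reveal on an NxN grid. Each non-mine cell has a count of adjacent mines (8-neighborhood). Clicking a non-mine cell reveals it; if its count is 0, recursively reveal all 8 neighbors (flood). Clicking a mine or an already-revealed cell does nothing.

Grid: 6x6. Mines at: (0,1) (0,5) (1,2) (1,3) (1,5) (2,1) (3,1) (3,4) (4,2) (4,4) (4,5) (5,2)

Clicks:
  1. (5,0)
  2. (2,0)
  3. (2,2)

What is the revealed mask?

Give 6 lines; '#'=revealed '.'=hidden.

Answer: ......
......
#.#...
......
##....
##....

Derivation:
Click 1 (5,0) count=0: revealed 4 new [(4,0) (4,1) (5,0) (5,1)] -> total=4
Click 2 (2,0) count=2: revealed 1 new [(2,0)] -> total=5
Click 3 (2,2) count=4: revealed 1 new [(2,2)] -> total=6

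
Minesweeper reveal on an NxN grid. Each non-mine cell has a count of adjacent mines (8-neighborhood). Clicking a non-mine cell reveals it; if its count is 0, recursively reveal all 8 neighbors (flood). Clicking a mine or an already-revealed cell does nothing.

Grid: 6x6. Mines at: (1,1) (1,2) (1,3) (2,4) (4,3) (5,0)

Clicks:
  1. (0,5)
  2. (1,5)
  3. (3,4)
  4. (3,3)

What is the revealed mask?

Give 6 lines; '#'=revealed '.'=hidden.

Answer: ....##
....##
......
...##.
......
......

Derivation:
Click 1 (0,5) count=0: revealed 4 new [(0,4) (0,5) (1,4) (1,5)] -> total=4
Click 2 (1,5) count=1: revealed 0 new [(none)] -> total=4
Click 3 (3,4) count=2: revealed 1 new [(3,4)] -> total=5
Click 4 (3,3) count=2: revealed 1 new [(3,3)] -> total=6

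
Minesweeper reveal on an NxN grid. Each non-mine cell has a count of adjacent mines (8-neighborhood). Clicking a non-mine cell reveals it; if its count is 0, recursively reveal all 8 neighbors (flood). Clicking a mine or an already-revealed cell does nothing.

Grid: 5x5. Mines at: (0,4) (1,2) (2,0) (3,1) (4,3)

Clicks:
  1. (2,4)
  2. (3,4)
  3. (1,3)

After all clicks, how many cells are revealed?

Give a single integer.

Click 1 (2,4) count=0: revealed 6 new [(1,3) (1,4) (2,3) (2,4) (3,3) (3,4)] -> total=6
Click 2 (3,4) count=1: revealed 0 new [(none)] -> total=6
Click 3 (1,3) count=2: revealed 0 new [(none)] -> total=6

Answer: 6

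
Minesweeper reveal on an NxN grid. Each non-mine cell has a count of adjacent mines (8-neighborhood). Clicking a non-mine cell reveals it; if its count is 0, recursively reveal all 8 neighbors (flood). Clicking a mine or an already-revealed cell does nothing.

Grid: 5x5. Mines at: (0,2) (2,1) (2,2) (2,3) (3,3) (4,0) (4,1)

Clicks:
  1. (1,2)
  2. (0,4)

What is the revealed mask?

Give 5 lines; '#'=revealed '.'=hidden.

Answer: ...##
..###
.....
.....
.....

Derivation:
Click 1 (1,2) count=4: revealed 1 new [(1,2)] -> total=1
Click 2 (0,4) count=0: revealed 4 new [(0,3) (0,4) (1,3) (1,4)] -> total=5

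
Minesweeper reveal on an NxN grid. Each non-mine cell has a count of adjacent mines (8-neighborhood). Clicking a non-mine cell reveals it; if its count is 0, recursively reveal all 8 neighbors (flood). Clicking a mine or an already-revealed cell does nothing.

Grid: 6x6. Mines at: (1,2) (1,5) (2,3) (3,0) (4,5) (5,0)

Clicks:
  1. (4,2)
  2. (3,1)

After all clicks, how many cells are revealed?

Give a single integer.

Answer: 12

Derivation:
Click 1 (4,2) count=0: revealed 12 new [(3,1) (3,2) (3,3) (3,4) (4,1) (4,2) (4,3) (4,4) (5,1) (5,2) (5,3) (5,4)] -> total=12
Click 2 (3,1) count=1: revealed 0 new [(none)] -> total=12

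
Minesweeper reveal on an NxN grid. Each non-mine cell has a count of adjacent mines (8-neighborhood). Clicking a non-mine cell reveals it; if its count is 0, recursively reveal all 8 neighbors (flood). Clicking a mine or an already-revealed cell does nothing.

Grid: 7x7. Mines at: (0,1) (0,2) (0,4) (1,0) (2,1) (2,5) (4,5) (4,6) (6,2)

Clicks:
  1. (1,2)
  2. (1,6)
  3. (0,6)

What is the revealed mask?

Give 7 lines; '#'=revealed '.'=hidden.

Answer: .....##
..#..##
.......
.......
.......
.......
.......

Derivation:
Click 1 (1,2) count=3: revealed 1 new [(1,2)] -> total=1
Click 2 (1,6) count=1: revealed 1 new [(1,6)] -> total=2
Click 3 (0,6) count=0: revealed 3 new [(0,5) (0,6) (1,5)] -> total=5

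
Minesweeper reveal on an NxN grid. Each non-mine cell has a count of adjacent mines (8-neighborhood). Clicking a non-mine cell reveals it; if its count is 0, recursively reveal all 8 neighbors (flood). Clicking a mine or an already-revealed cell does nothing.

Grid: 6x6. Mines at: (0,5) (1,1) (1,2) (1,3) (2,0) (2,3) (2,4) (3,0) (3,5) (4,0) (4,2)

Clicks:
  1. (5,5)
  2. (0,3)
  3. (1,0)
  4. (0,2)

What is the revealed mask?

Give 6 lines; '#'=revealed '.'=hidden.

Click 1 (5,5) count=0: revealed 6 new [(4,3) (4,4) (4,5) (5,3) (5,4) (5,5)] -> total=6
Click 2 (0,3) count=2: revealed 1 new [(0,3)] -> total=7
Click 3 (1,0) count=2: revealed 1 new [(1,0)] -> total=8
Click 4 (0,2) count=3: revealed 1 new [(0,2)] -> total=9

Answer: ..##..
#.....
......
......
...###
...###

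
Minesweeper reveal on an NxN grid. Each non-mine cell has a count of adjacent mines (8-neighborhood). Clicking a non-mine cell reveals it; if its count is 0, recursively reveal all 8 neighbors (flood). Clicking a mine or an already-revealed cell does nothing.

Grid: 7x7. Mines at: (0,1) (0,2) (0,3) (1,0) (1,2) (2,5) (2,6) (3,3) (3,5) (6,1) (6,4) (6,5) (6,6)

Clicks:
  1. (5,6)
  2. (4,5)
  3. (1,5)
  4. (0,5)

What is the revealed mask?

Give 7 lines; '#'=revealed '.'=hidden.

Click 1 (5,6) count=2: revealed 1 new [(5,6)] -> total=1
Click 2 (4,5) count=1: revealed 1 new [(4,5)] -> total=2
Click 3 (1,5) count=2: revealed 1 new [(1,5)] -> total=3
Click 4 (0,5) count=0: revealed 5 new [(0,4) (0,5) (0,6) (1,4) (1,6)] -> total=8

Answer: ....###
....###
.......
.......
.....#.
......#
.......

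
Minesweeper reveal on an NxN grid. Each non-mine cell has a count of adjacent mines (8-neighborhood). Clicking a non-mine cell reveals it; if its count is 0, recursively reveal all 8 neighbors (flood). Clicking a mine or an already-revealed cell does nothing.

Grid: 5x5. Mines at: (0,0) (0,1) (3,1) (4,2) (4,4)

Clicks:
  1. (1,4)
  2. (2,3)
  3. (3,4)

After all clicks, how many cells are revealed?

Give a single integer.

Answer: 12

Derivation:
Click 1 (1,4) count=0: revealed 12 new [(0,2) (0,3) (0,4) (1,2) (1,3) (1,4) (2,2) (2,3) (2,4) (3,2) (3,3) (3,4)] -> total=12
Click 2 (2,3) count=0: revealed 0 new [(none)] -> total=12
Click 3 (3,4) count=1: revealed 0 new [(none)] -> total=12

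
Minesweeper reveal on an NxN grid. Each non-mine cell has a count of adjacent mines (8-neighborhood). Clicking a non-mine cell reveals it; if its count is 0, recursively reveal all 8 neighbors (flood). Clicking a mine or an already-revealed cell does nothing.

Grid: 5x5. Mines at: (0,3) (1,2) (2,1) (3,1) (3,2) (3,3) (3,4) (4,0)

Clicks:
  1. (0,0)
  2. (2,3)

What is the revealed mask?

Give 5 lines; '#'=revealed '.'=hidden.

Click 1 (0,0) count=0: revealed 4 new [(0,0) (0,1) (1,0) (1,1)] -> total=4
Click 2 (2,3) count=4: revealed 1 new [(2,3)] -> total=5

Answer: ##...
##...
...#.
.....
.....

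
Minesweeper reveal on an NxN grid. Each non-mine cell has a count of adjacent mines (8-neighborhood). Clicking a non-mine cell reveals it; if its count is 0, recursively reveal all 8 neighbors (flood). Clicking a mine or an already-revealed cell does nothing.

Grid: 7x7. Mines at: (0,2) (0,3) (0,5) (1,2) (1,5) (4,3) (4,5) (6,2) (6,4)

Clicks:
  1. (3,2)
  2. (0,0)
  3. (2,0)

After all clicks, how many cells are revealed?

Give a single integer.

Answer: 18

Derivation:
Click 1 (3,2) count=1: revealed 1 new [(3,2)] -> total=1
Click 2 (0,0) count=0: revealed 17 new [(0,0) (0,1) (1,0) (1,1) (2,0) (2,1) (2,2) (3,0) (3,1) (4,0) (4,1) (4,2) (5,0) (5,1) (5,2) (6,0) (6,1)] -> total=18
Click 3 (2,0) count=0: revealed 0 new [(none)] -> total=18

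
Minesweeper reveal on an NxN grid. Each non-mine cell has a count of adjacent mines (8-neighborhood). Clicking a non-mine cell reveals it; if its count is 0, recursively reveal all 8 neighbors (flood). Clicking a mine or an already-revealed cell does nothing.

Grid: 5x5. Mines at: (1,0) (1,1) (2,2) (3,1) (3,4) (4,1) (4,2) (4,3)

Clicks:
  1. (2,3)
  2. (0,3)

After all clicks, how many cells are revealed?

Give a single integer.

Answer: 8

Derivation:
Click 1 (2,3) count=2: revealed 1 new [(2,3)] -> total=1
Click 2 (0,3) count=0: revealed 7 new [(0,2) (0,3) (0,4) (1,2) (1,3) (1,4) (2,4)] -> total=8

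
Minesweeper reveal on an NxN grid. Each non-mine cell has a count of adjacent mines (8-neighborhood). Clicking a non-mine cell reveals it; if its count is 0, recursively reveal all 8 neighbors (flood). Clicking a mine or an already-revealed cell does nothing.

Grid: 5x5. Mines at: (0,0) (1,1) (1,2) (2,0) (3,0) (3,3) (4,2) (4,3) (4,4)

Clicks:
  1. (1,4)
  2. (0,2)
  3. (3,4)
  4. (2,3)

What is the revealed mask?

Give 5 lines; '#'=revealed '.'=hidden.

Answer: ..###
...##
...##
....#
.....

Derivation:
Click 1 (1,4) count=0: revealed 6 new [(0,3) (0,4) (1,3) (1,4) (2,3) (2,4)] -> total=6
Click 2 (0,2) count=2: revealed 1 new [(0,2)] -> total=7
Click 3 (3,4) count=3: revealed 1 new [(3,4)] -> total=8
Click 4 (2,3) count=2: revealed 0 new [(none)] -> total=8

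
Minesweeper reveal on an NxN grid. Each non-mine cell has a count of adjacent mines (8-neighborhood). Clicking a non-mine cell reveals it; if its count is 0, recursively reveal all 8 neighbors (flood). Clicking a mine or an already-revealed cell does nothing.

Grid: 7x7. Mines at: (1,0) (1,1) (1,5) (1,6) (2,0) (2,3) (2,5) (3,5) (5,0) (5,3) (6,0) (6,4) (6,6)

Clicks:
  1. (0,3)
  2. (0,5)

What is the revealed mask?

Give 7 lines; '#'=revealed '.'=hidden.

Answer: ..####.
..###..
.......
.......
.......
.......
.......

Derivation:
Click 1 (0,3) count=0: revealed 6 new [(0,2) (0,3) (0,4) (1,2) (1,3) (1,4)] -> total=6
Click 2 (0,5) count=2: revealed 1 new [(0,5)] -> total=7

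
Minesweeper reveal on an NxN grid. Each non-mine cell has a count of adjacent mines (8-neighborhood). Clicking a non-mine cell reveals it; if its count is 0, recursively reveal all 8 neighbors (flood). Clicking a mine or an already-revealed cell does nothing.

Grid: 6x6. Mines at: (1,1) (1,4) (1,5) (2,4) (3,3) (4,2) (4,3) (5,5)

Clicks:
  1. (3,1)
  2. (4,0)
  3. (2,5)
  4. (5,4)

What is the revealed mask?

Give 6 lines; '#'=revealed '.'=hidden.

Answer: ......
......
##...#
##....
##....
##..#.

Derivation:
Click 1 (3,1) count=1: revealed 1 new [(3,1)] -> total=1
Click 2 (4,0) count=0: revealed 7 new [(2,0) (2,1) (3,0) (4,0) (4,1) (5,0) (5,1)] -> total=8
Click 3 (2,5) count=3: revealed 1 new [(2,5)] -> total=9
Click 4 (5,4) count=2: revealed 1 new [(5,4)] -> total=10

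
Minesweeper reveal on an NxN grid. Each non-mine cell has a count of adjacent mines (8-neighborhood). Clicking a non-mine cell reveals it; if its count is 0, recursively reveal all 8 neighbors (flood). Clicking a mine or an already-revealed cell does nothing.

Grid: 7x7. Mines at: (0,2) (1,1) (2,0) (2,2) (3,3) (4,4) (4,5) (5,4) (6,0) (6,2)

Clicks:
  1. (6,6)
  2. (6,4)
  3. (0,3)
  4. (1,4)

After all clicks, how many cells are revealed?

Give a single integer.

Click 1 (6,6) count=0: revealed 4 new [(5,5) (5,6) (6,5) (6,6)] -> total=4
Click 2 (6,4) count=1: revealed 1 new [(6,4)] -> total=5
Click 3 (0,3) count=1: revealed 1 new [(0,3)] -> total=6
Click 4 (1,4) count=0: revealed 14 new [(0,4) (0,5) (0,6) (1,3) (1,4) (1,5) (1,6) (2,3) (2,4) (2,5) (2,6) (3,4) (3,5) (3,6)] -> total=20

Answer: 20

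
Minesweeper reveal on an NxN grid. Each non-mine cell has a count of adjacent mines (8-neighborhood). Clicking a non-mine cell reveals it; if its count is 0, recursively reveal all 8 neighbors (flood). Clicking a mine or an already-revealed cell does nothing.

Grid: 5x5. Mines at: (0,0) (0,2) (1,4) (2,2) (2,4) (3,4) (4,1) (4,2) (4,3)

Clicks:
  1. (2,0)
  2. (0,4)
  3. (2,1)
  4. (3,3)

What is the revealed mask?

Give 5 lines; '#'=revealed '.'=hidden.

Answer: ....#
##...
##...
##.#.
.....

Derivation:
Click 1 (2,0) count=0: revealed 6 new [(1,0) (1,1) (2,0) (2,1) (3,0) (3,1)] -> total=6
Click 2 (0,4) count=1: revealed 1 new [(0,4)] -> total=7
Click 3 (2,1) count=1: revealed 0 new [(none)] -> total=7
Click 4 (3,3) count=5: revealed 1 new [(3,3)] -> total=8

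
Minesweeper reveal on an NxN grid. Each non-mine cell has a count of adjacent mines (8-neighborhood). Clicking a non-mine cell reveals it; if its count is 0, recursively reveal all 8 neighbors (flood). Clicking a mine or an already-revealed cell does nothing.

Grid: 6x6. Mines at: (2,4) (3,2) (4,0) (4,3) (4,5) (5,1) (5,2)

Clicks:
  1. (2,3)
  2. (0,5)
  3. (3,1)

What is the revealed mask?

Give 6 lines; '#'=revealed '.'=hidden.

Click 1 (2,3) count=2: revealed 1 new [(2,3)] -> total=1
Click 2 (0,5) count=0: revealed 17 new [(0,0) (0,1) (0,2) (0,3) (0,4) (0,5) (1,0) (1,1) (1,2) (1,3) (1,4) (1,5) (2,0) (2,1) (2,2) (3,0) (3,1)] -> total=18
Click 3 (3,1) count=2: revealed 0 new [(none)] -> total=18

Answer: ######
######
####..
##....
......
......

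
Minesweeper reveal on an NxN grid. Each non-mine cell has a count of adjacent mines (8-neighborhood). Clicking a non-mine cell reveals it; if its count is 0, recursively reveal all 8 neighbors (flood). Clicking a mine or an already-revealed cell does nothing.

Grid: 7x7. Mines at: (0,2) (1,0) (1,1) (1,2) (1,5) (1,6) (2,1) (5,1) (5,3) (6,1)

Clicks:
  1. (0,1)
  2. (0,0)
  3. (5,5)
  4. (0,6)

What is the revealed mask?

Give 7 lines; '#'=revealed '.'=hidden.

Answer: ##....#
.......
..#####
..#####
..#####
....###
....###

Derivation:
Click 1 (0,1) count=4: revealed 1 new [(0,1)] -> total=1
Click 2 (0,0) count=2: revealed 1 new [(0,0)] -> total=2
Click 3 (5,5) count=0: revealed 21 new [(2,2) (2,3) (2,4) (2,5) (2,6) (3,2) (3,3) (3,4) (3,5) (3,6) (4,2) (4,3) (4,4) (4,5) (4,6) (5,4) (5,5) (5,6) (6,4) (6,5) (6,6)] -> total=23
Click 4 (0,6) count=2: revealed 1 new [(0,6)] -> total=24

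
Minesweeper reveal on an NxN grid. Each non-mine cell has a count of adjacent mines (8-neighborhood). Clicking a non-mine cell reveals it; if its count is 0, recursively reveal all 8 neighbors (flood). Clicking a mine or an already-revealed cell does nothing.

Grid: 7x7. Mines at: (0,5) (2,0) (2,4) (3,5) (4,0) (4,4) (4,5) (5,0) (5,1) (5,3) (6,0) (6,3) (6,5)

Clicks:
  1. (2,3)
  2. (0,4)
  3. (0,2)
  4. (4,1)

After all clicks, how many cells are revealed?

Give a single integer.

Answer: 19

Derivation:
Click 1 (2,3) count=1: revealed 1 new [(2,3)] -> total=1
Click 2 (0,4) count=1: revealed 1 new [(0,4)] -> total=2
Click 3 (0,2) count=0: revealed 17 new [(0,0) (0,1) (0,2) (0,3) (1,0) (1,1) (1,2) (1,3) (1,4) (2,1) (2,2) (3,1) (3,2) (3,3) (4,1) (4,2) (4,3)] -> total=19
Click 4 (4,1) count=3: revealed 0 new [(none)] -> total=19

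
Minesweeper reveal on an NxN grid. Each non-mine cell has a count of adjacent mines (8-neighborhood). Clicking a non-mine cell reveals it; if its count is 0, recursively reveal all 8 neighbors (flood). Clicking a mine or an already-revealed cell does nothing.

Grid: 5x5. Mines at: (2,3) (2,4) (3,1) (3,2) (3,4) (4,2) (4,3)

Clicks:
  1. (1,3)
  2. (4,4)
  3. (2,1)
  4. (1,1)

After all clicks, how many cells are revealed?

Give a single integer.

Click 1 (1,3) count=2: revealed 1 new [(1,3)] -> total=1
Click 2 (4,4) count=2: revealed 1 new [(4,4)] -> total=2
Click 3 (2,1) count=2: revealed 1 new [(2,1)] -> total=3
Click 4 (1,1) count=0: revealed 11 new [(0,0) (0,1) (0,2) (0,3) (0,4) (1,0) (1,1) (1,2) (1,4) (2,0) (2,2)] -> total=14

Answer: 14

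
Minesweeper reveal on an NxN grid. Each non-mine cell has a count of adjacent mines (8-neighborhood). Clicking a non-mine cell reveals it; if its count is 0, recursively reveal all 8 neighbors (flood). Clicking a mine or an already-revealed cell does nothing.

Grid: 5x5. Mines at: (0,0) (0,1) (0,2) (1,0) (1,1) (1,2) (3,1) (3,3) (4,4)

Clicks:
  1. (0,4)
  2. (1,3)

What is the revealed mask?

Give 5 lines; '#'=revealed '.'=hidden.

Click 1 (0,4) count=0: revealed 6 new [(0,3) (0,4) (1,3) (1,4) (2,3) (2,4)] -> total=6
Click 2 (1,3) count=2: revealed 0 new [(none)] -> total=6

Answer: ...##
...##
...##
.....
.....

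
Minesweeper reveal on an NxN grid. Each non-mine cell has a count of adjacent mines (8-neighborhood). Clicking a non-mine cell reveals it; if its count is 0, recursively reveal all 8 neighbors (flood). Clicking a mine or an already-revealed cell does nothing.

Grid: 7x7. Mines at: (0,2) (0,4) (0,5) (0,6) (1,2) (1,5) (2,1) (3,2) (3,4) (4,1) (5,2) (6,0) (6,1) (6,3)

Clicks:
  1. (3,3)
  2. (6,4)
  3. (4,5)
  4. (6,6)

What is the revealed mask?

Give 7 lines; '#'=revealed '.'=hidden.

Click 1 (3,3) count=2: revealed 1 new [(3,3)] -> total=1
Click 2 (6,4) count=1: revealed 1 new [(6,4)] -> total=2
Click 3 (4,5) count=1: revealed 1 new [(4,5)] -> total=3
Click 4 (6,6) count=0: revealed 11 new [(2,5) (2,6) (3,5) (3,6) (4,4) (4,6) (5,4) (5,5) (5,6) (6,5) (6,6)] -> total=14

Answer: .......
.......
.....##
...#.##
....###
....###
....###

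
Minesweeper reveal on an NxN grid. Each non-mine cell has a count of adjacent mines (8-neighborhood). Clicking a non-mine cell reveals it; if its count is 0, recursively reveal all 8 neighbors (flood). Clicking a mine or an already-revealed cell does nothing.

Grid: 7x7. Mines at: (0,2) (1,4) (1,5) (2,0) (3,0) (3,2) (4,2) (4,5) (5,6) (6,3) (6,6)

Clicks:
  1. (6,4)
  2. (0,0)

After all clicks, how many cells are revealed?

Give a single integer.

Click 1 (6,4) count=1: revealed 1 new [(6,4)] -> total=1
Click 2 (0,0) count=0: revealed 4 new [(0,0) (0,1) (1,0) (1,1)] -> total=5

Answer: 5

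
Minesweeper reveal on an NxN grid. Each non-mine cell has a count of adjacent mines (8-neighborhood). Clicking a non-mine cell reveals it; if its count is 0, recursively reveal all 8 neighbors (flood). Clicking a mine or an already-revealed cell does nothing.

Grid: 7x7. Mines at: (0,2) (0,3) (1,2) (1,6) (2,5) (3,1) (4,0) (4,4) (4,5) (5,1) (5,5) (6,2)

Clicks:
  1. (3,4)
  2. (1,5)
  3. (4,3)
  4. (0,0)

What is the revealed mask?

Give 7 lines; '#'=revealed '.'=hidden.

Answer: ##.....
##...#.
##.....
....#..
...#...
.......
.......

Derivation:
Click 1 (3,4) count=3: revealed 1 new [(3,4)] -> total=1
Click 2 (1,5) count=2: revealed 1 new [(1,5)] -> total=2
Click 3 (4,3) count=1: revealed 1 new [(4,3)] -> total=3
Click 4 (0,0) count=0: revealed 6 new [(0,0) (0,1) (1,0) (1,1) (2,0) (2,1)] -> total=9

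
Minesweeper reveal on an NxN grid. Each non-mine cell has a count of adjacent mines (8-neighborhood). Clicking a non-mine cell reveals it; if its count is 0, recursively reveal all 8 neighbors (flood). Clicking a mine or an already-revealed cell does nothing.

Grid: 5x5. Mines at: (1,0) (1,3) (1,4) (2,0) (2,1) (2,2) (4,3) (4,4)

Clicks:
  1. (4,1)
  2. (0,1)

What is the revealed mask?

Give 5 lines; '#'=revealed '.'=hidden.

Click 1 (4,1) count=0: revealed 6 new [(3,0) (3,1) (3,2) (4,0) (4,1) (4,2)] -> total=6
Click 2 (0,1) count=1: revealed 1 new [(0,1)] -> total=7

Answer: .#...
.....
.....
###..
###..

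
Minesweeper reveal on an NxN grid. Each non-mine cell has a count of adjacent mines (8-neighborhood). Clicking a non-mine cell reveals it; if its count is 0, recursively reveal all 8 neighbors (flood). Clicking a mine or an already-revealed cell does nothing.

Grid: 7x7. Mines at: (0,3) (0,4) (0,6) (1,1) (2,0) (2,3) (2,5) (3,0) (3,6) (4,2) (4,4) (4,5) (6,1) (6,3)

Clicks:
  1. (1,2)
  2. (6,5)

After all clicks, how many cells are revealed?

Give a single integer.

Click 1 (1,2) count=3: revealed 1 new [(1,2)] -> total=1
Click 2 (6,5) count=0: revealed 6 new [(5,4) (5,5) (5,6) (6,4) (6,5) (6,6)] -> total=7

Answer: 7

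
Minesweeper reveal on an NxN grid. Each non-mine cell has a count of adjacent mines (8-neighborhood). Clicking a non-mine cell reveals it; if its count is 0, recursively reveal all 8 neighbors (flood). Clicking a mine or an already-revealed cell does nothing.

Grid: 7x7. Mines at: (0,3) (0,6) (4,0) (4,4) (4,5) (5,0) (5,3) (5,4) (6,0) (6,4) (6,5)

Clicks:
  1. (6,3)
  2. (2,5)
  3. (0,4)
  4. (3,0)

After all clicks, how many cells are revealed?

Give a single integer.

Answer: 29

Derivation:
Click 1 (6,3) count=3: revealed 1 new [(6,3)] -> total=1
Click 2 (2,5) count=0: revealed 27 new [(0,0) (0,1) (0,2) (1,0) (1,1) (1,2) (1,3) (1,4) (1,5) (1,6) (2,0) (2,1) (2,2) (2,3) (2,4) (2,5) (2,6) (3,0) (3,1) (3,2) (3,3) (3,4) (3,5) (3,6) (4,1) (4,2) (4,3)] -> total=28
Click 3 (0,4) count=1: revealed 1 new [(0,4)] -> total=29
Click 4 (3,0) count=1: revealed 0 new [(none)] -> total=29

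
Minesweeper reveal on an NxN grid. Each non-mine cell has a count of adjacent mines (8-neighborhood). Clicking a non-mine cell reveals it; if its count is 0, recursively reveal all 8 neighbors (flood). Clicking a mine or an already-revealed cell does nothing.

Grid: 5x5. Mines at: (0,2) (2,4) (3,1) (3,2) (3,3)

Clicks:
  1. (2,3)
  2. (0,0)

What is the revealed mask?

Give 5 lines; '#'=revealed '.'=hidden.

Answer: ##...
##...
##.#.
.....
.....

Derivation:
Click 1 (2,3) count=3: revealed 1 new [(2,3)] -> total=1
Click 2 (0,0) count=0: revealed 6 new [(0,0) (0,1) (1,0) (1,1) (2,0) (2,1)] -> total=7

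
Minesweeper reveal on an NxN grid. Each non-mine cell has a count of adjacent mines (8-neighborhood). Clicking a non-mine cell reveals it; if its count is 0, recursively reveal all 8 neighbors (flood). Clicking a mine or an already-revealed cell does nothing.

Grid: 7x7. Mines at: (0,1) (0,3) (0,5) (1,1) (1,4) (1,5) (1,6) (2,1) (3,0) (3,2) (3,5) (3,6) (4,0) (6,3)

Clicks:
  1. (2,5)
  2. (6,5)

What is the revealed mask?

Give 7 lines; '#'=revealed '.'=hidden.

Answer: .......
.......
.....#.
.......
....###
....###
....###

Derivation:
Click 1 (2,5) count=5: revealed 1 new [(2,5)] -> total=1
Click 2 (6,5) count=0: revealed 9 new [(4,4) (4,5) (4,6) (5,4) (5,5) (5,6) (6,4) (6,5) (6,6)] -> total=10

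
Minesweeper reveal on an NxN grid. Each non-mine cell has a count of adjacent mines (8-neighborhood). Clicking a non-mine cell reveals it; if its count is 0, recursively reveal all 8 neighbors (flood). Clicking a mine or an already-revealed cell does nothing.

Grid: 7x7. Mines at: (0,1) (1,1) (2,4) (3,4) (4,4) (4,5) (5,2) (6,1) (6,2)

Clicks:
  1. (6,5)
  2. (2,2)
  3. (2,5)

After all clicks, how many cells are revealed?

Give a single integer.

Answer: 10

Derivation:
Click 1 (6,5) count=0: revealed 8 new [(5,3) (5,4) (5,5) (5,6) (6,3) (6,4) (6,5) (6,6)] -> total=8
Click 2 (2,2) count=1: revealed 1 new [(2,2)] -> total=9
Click 3 (2,5) count=2: revealed 1 new [(2,5)] -> total=10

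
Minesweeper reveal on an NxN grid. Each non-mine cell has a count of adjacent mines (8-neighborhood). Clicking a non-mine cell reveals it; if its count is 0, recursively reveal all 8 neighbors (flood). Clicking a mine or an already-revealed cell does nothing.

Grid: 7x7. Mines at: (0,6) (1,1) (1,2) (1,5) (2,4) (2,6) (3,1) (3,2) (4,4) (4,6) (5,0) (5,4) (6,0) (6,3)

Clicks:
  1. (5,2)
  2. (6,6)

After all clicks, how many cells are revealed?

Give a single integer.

Click 1 (5,2) count=1: revealed 1 new [(5,2)] -> total=1
Click 2 (6,6) count=0: revealed 4 new [(5,5) (5,6) (6,5) (6,6)] -> total=5

Answer: 5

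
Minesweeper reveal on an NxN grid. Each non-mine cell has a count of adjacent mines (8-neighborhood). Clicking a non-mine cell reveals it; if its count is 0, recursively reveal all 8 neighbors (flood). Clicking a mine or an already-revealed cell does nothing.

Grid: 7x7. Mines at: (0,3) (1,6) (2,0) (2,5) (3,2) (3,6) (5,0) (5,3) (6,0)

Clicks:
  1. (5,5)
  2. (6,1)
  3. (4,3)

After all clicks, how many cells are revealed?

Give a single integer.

Answer: 11

Derivation:
Click 1 (5,5) count=0: revealed 9 new [(4,4) (4,5) (4,6) (5,4) (5,5) (5,6) (6,4) (6,5) (6,6)] -> total=9
Click 2 (6,1) count=2: revealed 1 new [(6,1)] -> total=10
Click 3 (4,3) count=2: revealed 1 new [(4,3)] -> total=11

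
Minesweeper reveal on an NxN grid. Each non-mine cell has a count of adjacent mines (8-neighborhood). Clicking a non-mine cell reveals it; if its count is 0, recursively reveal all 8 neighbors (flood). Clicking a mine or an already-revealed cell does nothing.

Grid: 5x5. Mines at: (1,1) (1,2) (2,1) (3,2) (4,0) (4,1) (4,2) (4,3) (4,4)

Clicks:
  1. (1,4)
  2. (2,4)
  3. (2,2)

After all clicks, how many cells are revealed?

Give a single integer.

Answer: 9

Derivation:
Click 1 (1,4) count=0: revealed 8 new [(0,3) (0,4) (1,3) (1,4) (2,3) (2,4) (3,3) (3,4)] -> total=8
Click 2 (2,4) count=0: revealed 0 new [(none)] -> total=8
Click 3 (2,2) count=4: revealed 1 new [(2,2)] -> total=9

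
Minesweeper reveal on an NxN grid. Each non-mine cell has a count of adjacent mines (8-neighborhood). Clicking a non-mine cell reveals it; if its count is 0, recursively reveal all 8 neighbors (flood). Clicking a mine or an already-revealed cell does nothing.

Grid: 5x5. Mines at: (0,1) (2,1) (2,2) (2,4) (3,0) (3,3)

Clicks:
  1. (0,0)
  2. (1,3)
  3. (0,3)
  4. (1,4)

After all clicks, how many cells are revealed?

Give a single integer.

Click 1 (0,0) count=1: revealed 1 new [(0,0)] -> total=1
Click 2 (1,3) count=2: revealed 1 new [(1,3)] -> total=2
Click 3 (0,3) count=0: revealed 5 new [(0,2) (0,3) (0,4) (1,2) (1,4)] -> total=7
Click 4 (1,4) count=1: revealed 0 new [(none)] -> total=7

Answer: 7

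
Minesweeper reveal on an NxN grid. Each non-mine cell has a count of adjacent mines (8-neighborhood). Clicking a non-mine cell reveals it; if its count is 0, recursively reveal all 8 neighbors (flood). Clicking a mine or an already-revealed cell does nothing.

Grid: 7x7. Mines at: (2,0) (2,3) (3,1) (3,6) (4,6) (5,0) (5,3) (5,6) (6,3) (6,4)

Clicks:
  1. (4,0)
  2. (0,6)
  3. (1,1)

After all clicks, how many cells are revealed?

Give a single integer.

Click 1 (4,0) count=2: revealed 1 new [(4,0)] -> total=1
Click 2 (0,6) count=0: revealed 17 new [(0,0) (0,1) (0,2) (0,3) (0,4) (0,5) (0,6) (1,0) (1,1) (1,2) (1,3) (1,4) (1,5) (1,6) (2,4) (2,5) (2,6)] -> total=18
Click 3 (1,1) count=1: revealed 0 new [(none)] -> total=18

Answer: 18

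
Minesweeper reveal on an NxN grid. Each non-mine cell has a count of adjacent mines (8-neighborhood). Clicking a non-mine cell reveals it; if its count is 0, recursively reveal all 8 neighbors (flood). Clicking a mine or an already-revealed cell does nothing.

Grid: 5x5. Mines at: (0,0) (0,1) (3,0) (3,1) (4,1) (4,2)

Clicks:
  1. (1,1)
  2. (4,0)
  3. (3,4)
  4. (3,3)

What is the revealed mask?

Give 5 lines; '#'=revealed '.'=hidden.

Click 1 (1,1) count=2: revealed 1 new [(1,1)] -> total=1
Click 2 (4,0) count=3: revealed 1 new [(4,0)] -> total=2
Click 3 (3,4) count=0: revealed 14 new [(0,2) (0,3) (0,4) (1,2) (1,3) (1,4) (2,2) (2,3) (2,4) (3,2) (3,3) (3,4) (4,3) (4,4)] -> total=16
Click 4 (3,3) count=1: revealed 0 new [(none)] -> total=16

Answer: ..###
.####
..###
..###
#..##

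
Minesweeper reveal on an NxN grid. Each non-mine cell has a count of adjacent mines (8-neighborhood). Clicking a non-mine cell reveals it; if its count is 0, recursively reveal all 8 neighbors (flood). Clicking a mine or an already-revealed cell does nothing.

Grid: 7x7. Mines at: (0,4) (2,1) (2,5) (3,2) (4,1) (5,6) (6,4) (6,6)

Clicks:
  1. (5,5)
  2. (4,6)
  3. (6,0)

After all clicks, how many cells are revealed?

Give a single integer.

Answer: 10

Derivation:
Click 1 (5,5) count=3: revealed 1 new [(5,5)] -> total=1
Click 2 (4,6) count=1: revealed 1 new [(4,6)] -> total=2
Click 3 (6,0) count=0: revealed 8 new [(5,0) (5,1) (5,2) (5,3) (6,0) (6,1) (6,2) (6,3)] -> total=10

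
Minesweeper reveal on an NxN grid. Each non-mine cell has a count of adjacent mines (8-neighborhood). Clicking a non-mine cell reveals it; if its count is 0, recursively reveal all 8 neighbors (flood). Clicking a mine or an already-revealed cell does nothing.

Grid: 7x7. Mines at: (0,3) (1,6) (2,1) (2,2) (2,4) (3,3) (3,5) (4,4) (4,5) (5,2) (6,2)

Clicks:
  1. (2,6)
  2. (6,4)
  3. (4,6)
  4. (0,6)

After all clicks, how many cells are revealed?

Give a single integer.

Click 1 (2,6) count=2: revealed 1 new [(2,6)] -> total=1
Click 2 (6,4) count=0: revealed 8 new [(5,3) (5,4) (5,5) (5,6) (6,3) (6,4) (6,5) (6,6)] -> total=9
Click 3 (4,6) count=2: revealed 1 new [(4,6)] -> total=10
Click 4 (0,6) count=1: revealed 1 new [(0,6)] -> total=11

Answer: 11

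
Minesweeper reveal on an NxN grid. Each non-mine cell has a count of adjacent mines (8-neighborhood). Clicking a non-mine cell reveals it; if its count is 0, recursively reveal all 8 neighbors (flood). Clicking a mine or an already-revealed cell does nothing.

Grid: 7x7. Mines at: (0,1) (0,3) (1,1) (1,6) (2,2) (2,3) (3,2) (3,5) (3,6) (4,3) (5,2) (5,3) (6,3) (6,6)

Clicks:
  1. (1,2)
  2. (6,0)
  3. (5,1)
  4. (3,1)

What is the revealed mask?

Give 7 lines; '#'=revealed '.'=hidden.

Answer: .......
..#....
##.....
##.....
##.....
##.....
##.....

Derivation:
Click 1 (1,2) count=5: revealed 1 new [(1,2)] -> total=1
Click 2 (6,0) count=0: revealed 10 new [(2,0) (2,1) (3,0) (3,1) (4,0) (4,1) (5,0) (5,1) (6,0) (6,1)] -> total=11
Click 3 (5,1) count=1: revealed 0 new [(none)] -> total=11
Click 4 (3,1) count=2: revealed 0 new [(none)] -> total=11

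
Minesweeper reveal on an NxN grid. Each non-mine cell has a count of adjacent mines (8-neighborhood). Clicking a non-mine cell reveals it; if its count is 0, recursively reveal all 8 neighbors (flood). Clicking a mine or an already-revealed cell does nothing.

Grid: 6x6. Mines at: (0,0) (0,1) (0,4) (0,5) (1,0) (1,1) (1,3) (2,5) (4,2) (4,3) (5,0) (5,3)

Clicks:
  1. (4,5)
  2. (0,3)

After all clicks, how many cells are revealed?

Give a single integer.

Answer: 7

Derivation:
Click 1 (4,5) count=0: revealed 6 new [(3,4) (3,5) (4,4) (4,5) (5,4) (5,5)] -> total=6
Click 2 (0,3) count=2: revealed 1 new [(0,3)] -> total=7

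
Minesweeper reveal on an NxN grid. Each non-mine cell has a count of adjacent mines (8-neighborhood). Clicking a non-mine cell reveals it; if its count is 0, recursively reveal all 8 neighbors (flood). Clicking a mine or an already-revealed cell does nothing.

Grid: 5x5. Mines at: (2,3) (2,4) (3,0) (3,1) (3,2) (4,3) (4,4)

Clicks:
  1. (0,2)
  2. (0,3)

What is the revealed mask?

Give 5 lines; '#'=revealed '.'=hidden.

Click 1 (0,2) count=0: revealed 13 new [(0,0) (0,1) (0,2) (0,3) (0,4) (1,0) (1,1) (1,2) (1,3) (1,4) (2,0) (2,1) (2,2)] -> total=13
Click 2 (0,3) count=0: revealed 0 new [(none)] -> total=13

Answer: #####
#####
###..
.....
.....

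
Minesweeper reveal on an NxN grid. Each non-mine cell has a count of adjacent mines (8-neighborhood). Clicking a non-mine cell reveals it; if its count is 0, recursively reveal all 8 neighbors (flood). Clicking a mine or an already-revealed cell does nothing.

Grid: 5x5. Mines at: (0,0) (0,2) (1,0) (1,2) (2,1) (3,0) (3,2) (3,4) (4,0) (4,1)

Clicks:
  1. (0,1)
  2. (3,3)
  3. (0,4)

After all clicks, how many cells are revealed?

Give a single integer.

Click 1 (0,1) count=4: revealed 1 new [(0,1)] -> total=1
Click 2 (3,3) count=2: revealed 1 new [(3,3)] -> total=2
Click 3 (0,4) count=0: revealed 6 new [(0,3) (0,4) (1,3) (1,4) (2,3) (2,4)] -> total=8

Answer: 8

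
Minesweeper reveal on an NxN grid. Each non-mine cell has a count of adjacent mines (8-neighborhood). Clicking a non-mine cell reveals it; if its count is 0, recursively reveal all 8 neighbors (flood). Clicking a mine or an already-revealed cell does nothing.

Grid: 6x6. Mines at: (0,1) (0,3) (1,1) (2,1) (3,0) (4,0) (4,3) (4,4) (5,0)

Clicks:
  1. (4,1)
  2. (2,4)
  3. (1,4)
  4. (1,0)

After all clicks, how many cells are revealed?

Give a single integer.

Click 1 (4,1) count=3: revealed 1 new [(4,1)] -> total=1
Click 2 (2,4) count=0: revealed 14 new [(0,4) (0,5) (1,2) (1,3) (1,4) (1,5) (2,2) (2,3) (2,4) (2,5) (3,2) (3,3) (3,4) (3,5)] -> total=15
Click 3 (1,4) count=1: revealed 0 new [(none)] -> total=15
Click 4 (1,0) count=3: revealed 1 new [(1,0)] -> total=16

Answer: 16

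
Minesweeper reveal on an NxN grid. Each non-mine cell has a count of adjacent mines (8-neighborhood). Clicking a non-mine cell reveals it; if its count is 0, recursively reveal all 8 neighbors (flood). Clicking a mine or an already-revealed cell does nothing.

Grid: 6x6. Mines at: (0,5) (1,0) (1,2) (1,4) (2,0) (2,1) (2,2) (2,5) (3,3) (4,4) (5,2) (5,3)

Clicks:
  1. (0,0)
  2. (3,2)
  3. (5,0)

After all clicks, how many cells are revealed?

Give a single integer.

Click 1 (0,0) count=1: revealed 1 new [(0,0)] -> total=1
Click 2 (3,2) count=3: revealed 1 new [(3,2)] -> total=2
Click 3 (5,0) count=0: revealed 6 new [(3,0) (3,1) (4,0) (4,1) (5,0) (5,1)] -> total=8

Answer: 8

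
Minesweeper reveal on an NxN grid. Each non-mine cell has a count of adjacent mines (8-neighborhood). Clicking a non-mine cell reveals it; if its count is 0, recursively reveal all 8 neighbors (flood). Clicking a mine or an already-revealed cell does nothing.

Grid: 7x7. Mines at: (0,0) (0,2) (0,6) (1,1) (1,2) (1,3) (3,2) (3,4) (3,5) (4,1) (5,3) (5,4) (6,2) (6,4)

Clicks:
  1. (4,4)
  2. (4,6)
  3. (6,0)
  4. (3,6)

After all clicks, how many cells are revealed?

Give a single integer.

Answer: 7

Derivation:
Click 1 (4,4) count=4: revealed 1 new [(4,4)] -> total=1
Click 2 (4,6) count=1: revealed 1 new [(4,6)] -> total=2
Click 3 (6,0) count=0: revealed 4 new [(5,0) (5,1) (6,0) (6,1)] -> total=6
Click 4 (3,6) count=1: revealed 1 new [(3,6)] -> total=7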